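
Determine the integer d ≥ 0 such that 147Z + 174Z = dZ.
In the PID Z, (a, b) is generated by gcd(a, b). Compute gcd(174, 147) with the extended Euclidean algorithm, tracking rows (r, s, t) with s·174 + t·147 = r:
  row A: (174, 1, 0)   [1·174 + 0·147 = 174]
  row B: (147, 0, 1)   [0·174 + 1·147 = 147]
  174 = 1·147 + 27   → row C = row A − 1·row B = (27, 1, −1)   [check: 1·174 − 1·147 = 27]
  147 = 5·27 + 12   → row D = row B − 5·row C = (12, −5, 6)   [check: −5·174 + 6·147 = 12]
  27 = 2·12 + 3   → row E = row C − 2·row D = (3, 11, −13)   [check: 11·174 − 13·147 = 3]
  12 = 4·3 + 0   → remainder 0, stop. gcd = 3 (last nonzero row E).
So gcd(147, 174) = 3, with Bézout identity 11·174 − 13·147 = 3. Containment (⊇): the Bézout identity exhibits 3 as an element of (147, 174), giving (3) ⊆ (147, 174). Containment (⊆): since 3 | 147 and 3 | 174 (147 = 3·49, 174 = 3·58), every Z-linear combination of 147 and 174 is divisible by 3, so (147, 174) ⊆ (3). Therefore (147, 174) = (3), d = 3.

Final answer: (147, 174) = (3); d = 3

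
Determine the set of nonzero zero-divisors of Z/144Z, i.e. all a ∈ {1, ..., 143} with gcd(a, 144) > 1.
nonzero zero-divisors of Z/144Z = {2, 3, 4, 6, 8, 9, 10, 12, 14, 15, 16, 18, 20, 21, 22, 24, 26, 27, 28, 30, 32, 33, 34, 36, 38, 39, 40, 42, 44, 45, 46, 48, 50, 51, 52, 54, 56, 57, 58, 60, 62, 63, 64, 66, 68, 69, 70, 72, 74, 75, 76, 78, 80, 81, 82, 84, 86, 87, 88, 90, 92, 93, 94, 96, 98, 99, 100, 102, 104, 105, 106, 108, 110, 111, 112, 114, 116, 117, 118, 120, 122, 123, 124, 126, 128, 129, 130, 132, 134, 135, 136, 138, 140, 141, 142}

An element a ∈ Z/144Z (with a ≠ 0) is a zero-divisor iff gcd(a, 144) > 1 (because a is a unit precisely when gcd(a, n) = 1, and in Z/nZ every nonzero, non-unit element is a zero-divisor). Scan a = 1, ..., 143 and keep those with gcd(a, 144) > 1:
  gcd(2, 144) = 2, gcd(3, 144) = 3, gcd(4, 144) = 4, gcd(6, 144) = 6, gcd(8, 144) = 8, gcd(9, 144) = 9, gcd(10, 144) = 2, gcd(12, 144) = 12, gcd(14, 144) = 2, gcd(15, 144) = 3, gcd(16, 144) = 16, gcd(18, 144) = 18, gcd(20, 144) = 4, gcd(21, 144) = 3, gcd(22, 144) = 2, gcd(24, 144) = 24, gcd(26, 144) = 2, gcd(27, 144) = 9, gcd(28, 144) = 4, gcd(30, 144) = 6, gcd(32, 144) = 16, gcd(33, 144) = 3, gcd(34, 144) = 2, gcd(36, 144) = 36, gcd(38, 144) = 2, gcd(39, 144) = 3, gcd(40, 144) = 8, gcd(42, 144) = 6, gcd(44, 144) = 4, gcd(45, 144) = 9, gcd(46, 144) = 2, gcd(48, 144) = 48, gcd(50, 144) = 2, gcd(51, 144) = 3, gcd(52, 144) = 4, gcd(54, 144) = 18, gcd(56, 144) = 8, gcd(57, 144) = 3, gcd(58, 144) = 2, gcd(60, 144) = 12, gcd(62, 144) = 2, gcd(63, 144) = 9, gcd(64, 144) = 16, gcd(66, 144) = 6, gcd(68, 144) = 4, gcd(69, 144) = 3, gcd(70, 144) = 2, gcd(72, 144) = 72, gcd(74, 144) = 2, gcd(75, 144) = 3, gcd(76, 144) = 4, gcd(78, 144) = 6, gcd(80, 144) = 16, gcd(81, 144) = 9, gcd(82, 144) = 2, gcd(84, 144) = 12, gcd(86, 144) = 2, gcd(87, 144) = 3, gcd(88, 144) = 8, gcd(90, 144) = 18, gcd(92, 144) = 4, gcd(93, 144) = 3, gcd(94, 144) = 2, gcd(96, 144) = 48, gcd(98, 144) = 2, gcd(99, 144) = 9, gcd(100, 144) = 4, gcd(102, 144) = 6, gcd(104, 144) = 8, gcd(105, 144) = 3, gcd(106, 144) = 2, gcd(108, 144) = 36, gcd(110, 144) = 2, gcd(111, 144) = 3, gcd(112, 144) = 16, gcd(114, 144) = 6, gcd(116, 144) = 4, gcd(117, 144) = 9, gcd(118, 144) = 2, gcd(120, 144) = 24, gcd(122, 144) = 2, gcd(123, 144) = 3, gcd(124, 144) = 4, gcd(126, 144) = 18, gcd(128, 144) = 16, gcd(129, 144) = 3, gcd(130, 144) = 2, gcd(132, 144) = 12, gcd(134, 144) = 2, gcd(135, 144) = 9, gcd(136, 144) = 8, gcd(138, 144) = 6, gcd(140, 144) = 4, gcd(141, 144) = 3, gcd(142, 144) = 2.
All other a ∈ {1, ..., 143} have gcd(a, 144) = 1 and are units. So the nonzero zero-divisors are exactly the 95 values of a appearing in this scan.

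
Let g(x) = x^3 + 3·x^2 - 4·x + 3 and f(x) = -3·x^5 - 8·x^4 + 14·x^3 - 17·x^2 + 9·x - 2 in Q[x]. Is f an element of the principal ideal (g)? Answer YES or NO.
In Q[x] the ideal (g) consists of all multiples of g, so f ∈ (g) iff g | f, i.e. iff the remainder of f on division by g is 0. Divide f by g (g is monic, so eliminate the leading term of the running remainder at each step):
  leading term -3·x^5: subtract (-3·x^2)·g(x) = -3·x^5 - 9·x^4 + 12·x^3 - 9·x^2, leaving x^4 + 2·x^3 - 8·x^2 + 9·x - 2
  leading term x^4: subtract (x)·g(x) = x^4 + 3·x^3 - 4·x^2 + 3·x, leaving -x^3 - 4·x^2 + 6·x - 2
  leading term -x^3: subtract (-1)·g(x) = -x^3 - 3·x^2 + 4·x - 3, leaving -x^2 + 2·x + 1
The remainder r(x) = -x^2 + 2·x + 1 ≠ 0 (and deg r < deg g), so g ∤ f, i.e. f ∉ (g).

Final answer: NO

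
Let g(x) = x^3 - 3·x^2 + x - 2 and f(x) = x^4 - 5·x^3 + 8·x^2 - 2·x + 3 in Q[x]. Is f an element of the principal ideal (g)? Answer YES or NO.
NO

In Q[x] the ideal (g) consists of all multiples of g, so f ∈ (g) iff g | f, i.e. iff the remainder of f on division by g is 0. Divide f by g (g is monic, so eliminate the leading term of the running remainder at each step):
  leading term x^4: subtract (x)·g(x) = x^4 - 3·x^3 + x^2 - 2·x, leaving -2·x^3 + 7·x^2 + 3
  leading term -2·x^3: subtract (-2)·g(x) = -2·x^3 + 6·x^2 - 2·x + 4, leaving x^2 + 2·x - 1
The remainder r(x) = x^2 + 2·x - 1 ≠ 0 (and deg r < deg g), so g ∤ f, i.e. f ∉ (g).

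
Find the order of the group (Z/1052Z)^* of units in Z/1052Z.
|(Z/1052Z)^*| = 524

(Z/1052Z)^* consists of the classes a with gcd(a, 1052) = 1, so its order is φ(1052). φ is multiplicative, with φ(p^e) = p^e − p^(e−1). Factorise 1052 = 2^2 · 263. Then
  φ(1052) = (2^2 − 2^1) · (263 − 1) = 2 · 262 = 524.
Thus |(Z/1052Z)^*| = 524.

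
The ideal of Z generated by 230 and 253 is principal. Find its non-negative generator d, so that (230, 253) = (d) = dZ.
(230, 253) = (23); d = 23

In the PID Z, (a, b) is generated by gcd(a, b). Compute gcd(253, 230) with the extended Euclidean algorithm, tracking rows (r, s, t) with s·253 + t·230 = r:
  row A: (253, 1, 0)   [1·253 + 0·230 = 253]
  row B: (230, 0, 1)   [0·253 + 1·230 = 230]
  253 = 1·230 + 23   → row C = row A − 1·row B = (23, 1, −1)   [check: 1·253 − 1·230 = 23]
  230 = 10·23 + 0   → remainder 0, stop. gcd = 23 (last nonzero row C).
So gcd(230, 253) = 23, with Bézout identity 1·253 − 1·230 = 23. Containment (⊇): the Bézout identity exhibits 23 as an element of (230, 253), giving (23) ⊆ (230, 253). Containment (⊆): since 23 | 230 and 23 | 253 (230 = 23·10, 253 = 23·11), every Z-linear combination of 230 and 253 is divisible by 23, so (230, 253) ⊆ (23). Therefore (230, 253) = (23), d = 23.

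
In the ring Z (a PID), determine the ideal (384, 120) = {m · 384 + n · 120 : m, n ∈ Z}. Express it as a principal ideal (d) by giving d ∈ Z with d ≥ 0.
In the PID Z, (a, b) is generated by gcd(a, b). Compute gcd(384, 120) with the extended Euclidean algorithm, tracking rows (r, s, t) with s·384 + t·120 = r:
  row A: (384, 1, 0)   [1·384 + 0·120 = 384]
  row B: (120, 0, 1)   [0·384 + 1·120 = 120]
  384 = 3·120 + 24   → row C = row A − 3·row B = (24, 1, −3)   [check: 1·384 − 3·120 = 24]
  120 = 5·24 + 0   → remainder 0, stop. gcd = 24 (last nonzero row C).
So gcd(384, 120) = 24, with Bézout identity 1·384 − 3·120 = 24. Containment (⊇): the Bézout identity exhibits 24 as an element of (384, 120), giving (24) ⊆ (384, 120). Containment (⊆): since 24 | 384 and 24 | 120 (384 = 24·16, 120 = 24·5), every Z-linear combination of 384 and 120 is divisible by 24, so (384, 120) ⊆ (24). Therefore (384, 120) = (24), d = 24.

Final answer: (384, 120) = (24); d = 24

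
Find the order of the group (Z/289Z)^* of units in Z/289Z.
(Z/289Z)^* consists of the classes a with gcd(a, 289) = 1, so its order is φ(289). φ is multiplicative, with φ(p^e) = p^e − p^(e−1). Factorise 289 = 17^2. Then
  φ(289) = (17^2 − 17^1) = 272 = 272.
Thus |(Z/289Z)^*| = 272.

Final answer: |(Z/289Z)^*| = 272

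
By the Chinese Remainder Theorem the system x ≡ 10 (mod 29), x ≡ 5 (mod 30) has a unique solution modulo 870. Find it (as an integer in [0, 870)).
The moduli 29, 30 are pairwise coprime, so by the CRT there is a unique solution mod 29·30 = 870.
Solve by successive substitution. Start with x ≡ 10 (mod 29).
  Combine with x ≡ 5 (mod 30): write x = 10 + 29·t and require 10 + 29·t ≡ 5 (mod 30), i.e. 29·t ≡ 5 − 10 ≡ 25 (mod 30). Since 29^(−1) ≡ 29 (mod 30), t ≡ 29·25 ≡ 5 (mod 30). So x ≡ 10 + 29·5 = 155 (mod 870).
Unique solution in [0, 870): x = 155.

Final answer: x ≡ 155 (mod 870); the representative in [0, 870) is 155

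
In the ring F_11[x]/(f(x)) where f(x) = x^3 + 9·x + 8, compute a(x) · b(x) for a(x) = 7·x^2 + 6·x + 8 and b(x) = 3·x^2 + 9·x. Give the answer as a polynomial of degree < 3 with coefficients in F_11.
a · b ≡ 10·x^2 + 1 (mod f(x))

Multiply as integer polynomials: a · b = 21·x^4 + 81·x^3 + 78·x^2 + 72·x. Reducing coefficients mod 11: a · b ≡ 10·x^4 + 4·x^3 + x^2 + 6·x. Now divide by f(x) = x^3 + 9·x + 8 in F_11[x], eliminating the leading term at each step:
  leading term 10·x^4: subtract (10·x)·f(x) = 10·x^4 + 2·x^2 + 3·x, leaving 4·x^3 + 10·x^2 + 3·x (coefficients mod 11)
  leading term 4·x^3: subtract (4)·f(x) = 4·x^3 + 3·x + 10, leaving 10·x^2 + 1 (coefficients mod 11)
The degree is now < 3, so this is the remainder. Hence a · b ≡ 10·x^2 + 1 in F_11[x]/(f).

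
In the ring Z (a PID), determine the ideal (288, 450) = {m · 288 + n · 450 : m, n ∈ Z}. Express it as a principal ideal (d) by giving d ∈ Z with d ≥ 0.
(288, 450) = (18); d = 18

In the PID Z, (a, b) is generated by gcd(a, b). Compute gcd(450, 288) with the extended Euclidean algorithm, tracking rows (r, s, t) with s·450 + t·288 = r:
  row A: (450, 1, 0)   [1·450 + 0·288 = 450]
  row B: (288, 0, 1)   [0·450 + 1·288 = 288]
  450 = 1·288 + 162   → row C = row A − 1·row B = (162, 1, −1)   [check: 1·450 − 1·288 = 162]
  288 = 1·162 + 126   → row D = row B − 1·row C = (126, −1, 2)   [check: −1·450 + 2·288 = 126]
  162 = 1·126 + 36   → row E = row C − 1·row D = (36, 2, −3)   [check: 2·450 − 3·288 = 36]
  126 = 3·36 + 18   → row F = row D − 3·row E = (18, −7, 11)   [check: −7·450 + 11·288 = 18]
  36 = 2·18 + 0   → remainder 0, stop. gcd = 18 (last nonzero row F).
So gcd(288, 450) = 18, with Bézout identity −7·450 + 11·288 = 18. Containment (⊇): the Bézout identity exhibits 18 as an element of (288, 450), giving (18) ⊆ (288, 450). Containment (⊆): since 18 | 288 and 18 | 450 (288 = 18·16, 450 = 18·25), every Z-linear combination of 288 and 450 is divisible by 18, so (288, 450) ⊆ (18). Therefore (288, 450) = (18), d = 18.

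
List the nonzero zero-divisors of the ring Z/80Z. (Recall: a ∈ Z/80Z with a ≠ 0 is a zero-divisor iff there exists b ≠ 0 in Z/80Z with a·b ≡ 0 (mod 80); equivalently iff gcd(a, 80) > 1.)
An element a ∈ Z/80Z (with a ≠ 0) is a zero-divisor iff gcd(a, 80) > 1 (because a is a unit precisely when gcd(a, n) = 1, and in Z/nZ every nonzero, non-unit element is a zero-divisor). Scan a = 1, ..., 79 and keep those with gcd(a, 80) > 1:
  gcd(2, 80) = 2, gcd(4, 80) = 4, gcd(5, 80) = 5, gcd(6, 80) = 2, gcd(8, 80) = 8, gcd(10, 80) = 10, gcd(12, 80) = 4, gcd(14, 80) = 2, gcd(15, 80) = 5, gcd(16, 80) = 16, gcd(18, 80) = 2, gcd(20, 80) = 20, gcd(22, 80) = 2, gcd(24, 80) = 8, gcd(25, 80) = 5, gcd(26, 80) = 2, gcd(28, 80) = 4, gcd(30, 80) = 10, gcd(32, 80) = 16, gcd(34, 80) = 2, gcd(35, 80) = 5, gcd(36, 80) = 4, gcd(38, 80) = 2, gcd(40, 80) = 40, gcd(42, 80) = 2, gcd(44, 80) = 4, gcd(45, 80) = 5, gcd(46, 80) = 2, gcd(48, 80) = 16, gcd(50, 80) = 10, gcd(52, 80) = 4, gcd(54, 80) = 2, gcd(55, 80) = 5, gcd(56, 80) = 8, gcd(58, 80) = 2, gcd(60, 80) = 20, gcd(62, 80) = 2, gcd(64, 80) = 16, gcd(65, 80) = 5, gcd(66, 80) = 2, gcd(68, 80) = 4, gcd(70, 80) = 10, gcd(72, 80) = 8, gcd(74, 80) = 2, gcd(75, 80) = 5, gcd(76, 80) = 4, gcd(78, 80) = 2.
All other a ∈ {1, ..., 79} have gcd(a, 80) = 1 and are units. So the nonzero zero-divisors are exactly the 47 values of a appearing in this scan.

Final answer: nonzero zero-divisors of Z/80Z = {2, 4, 5, 6, 8, 10, 12, 14, 15, 16, 18, 20, 22, 24, 25, 26, 28, 30, 32, 34, 35, 36, 38, 40, 42, 44, 45, 46, 48, 50, 52, 54, 55, 56, 58, 60, 62, 64, 65, 66, 68, 70, 72, 74, 75, 76, 78}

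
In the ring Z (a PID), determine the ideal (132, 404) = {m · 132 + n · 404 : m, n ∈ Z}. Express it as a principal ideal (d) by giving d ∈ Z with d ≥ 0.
In the PID Z, (a, b) is generated by gcd(a, b). Compute gcd(404, 132) with the extended Euclidean algorithm, tracking rows (r, s, t) with s·404 + t·132 = r:
  row A: (404, 1, 0)   [1·404 + 0·132 = 404]
  row B: (132, 0, 1)   [0·404 + 1·132 = 132]
  404 = 3·132 + 8   → row C = row A − 3·row B = (8, 1, −3)   [check: 1·404 − 3·132 = 8]
  132 = 16·8 + 4   → row D = row B − 16·row C = (4, −16, 49)   [check: −16·404 + 49·132 = 4]
  8 = 2·4 + 0   → remainder 0, stop. gcd = 4 (last nonzero row D).
So gcd(132, 404) = 4, with Bézout identity −16·404 + 49·132 = 4. Containment (⊇): the Bézout identity exhibits 4 as an element of (132, 404), giving (4) ⊆ (132, 404). Containment (⊆): since 4 | 132 and 4 | 404 (132 = 4·33, 404 = 4·101), every Z-linear combination of 132 and 404 is divisible by 4, so (132, 404) ⊆ (4). Therefore (132, 404) = (4), d = 4.

Final answer: (132, 404) = (4); d = 4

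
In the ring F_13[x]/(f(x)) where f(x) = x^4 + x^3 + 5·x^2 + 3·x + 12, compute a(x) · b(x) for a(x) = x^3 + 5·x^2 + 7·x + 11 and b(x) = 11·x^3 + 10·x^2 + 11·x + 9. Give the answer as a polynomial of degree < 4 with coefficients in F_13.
a · b ≡ x^3 + x^2 + 8·x + 11 (mod f(x))

Multiply as integer polynomials: a · b = 11·x^6 + 65·x^5 + 138·x^4 + 255·x^3 + 232·x^2 + 184·x + 99. Reducing coefficients mod 13: a · b ≡ 11·x^6 + 8·x^4 + 8·x^3 + 11·x^2 + 2·x + 8. Now divide by f(x) = x^4 + x^3 + 5·x^2 + 3·x + 12 in F_13[x], eliminating the leading term at each step:
  leading term 11·x^6: subtract (11·x^2)·f(x) = 11·x^6 + 11·x^5 + 3·x^4 + 7·x^3 + 2·x^2, leaving 2·x^5 + 5·x^4 + x^3 + 9·x^2 + 2·x + 8 (coefficients mod 13)
  leading term 2·x^5: subtract (2·x)·f(x) = 2·x^5 + 2·x^4 + 10·x^3 + 6·x^2 + 11·x, leaving 3·x^4 + 4·x^3 + 3·x^2 + 4·x + 8 (coefficients mod 13)
  leading term 3·x^4: subtract (3)·f(x) = 3·x^4 + 3·x^3 + 2·x^2 + 9·x + 10, leaving x^3 + x^2 + 8·x + 11 (coefficients mod 13)
The degree is now < 4, so this is the remainder. Hence a · b ≡ x^3 + x^2 + 8·x + 11 in F_13[x]/(f).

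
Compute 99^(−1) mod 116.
Apply the extended Euclidean algorithm to (116, 99), tracking rows (r, s, t) with s·116 + t·99 = r. Each division r_prev = q·r_cur + r_new produces the new row as (previous row) − q·(current row):
  row A: (116, 1, 0)   [1·116 + 0·99 = 116]
  row B: (99, 0, 1)   [0·116 + 1·99 = 99]
  116 = 1·99 + 17   → row C = row A − 1·row B = (17, 1, −1)   [check: 1·116 − 1·99 = 17]
  99 = 5·17 + 14   → row D = row B − 5·row C = (14, −5, 6)   [check: −5·116 + 6·99 = 14]
  17 = 1·14 + 3   → row E = row C − 1·row D = (3, 6, −7)   [check: 6·116 − 7·99 = 3]
  14 = 4·3 + 2   → row F = row D − 4·row E = (2, −29, 34)   [check: −29·116 + 34·99 = 2]
  3 = 1·2 + 1   → row G = row E − 1·row F = (1, 35, −41)   [check: 35·116 − 41·99 = 1]
  2 = 2·1 + 0   → remainder 0, stop. gcd = 1 (last nonzero row G).
The gcd is 1, so 99 is invertible mod 116. The last nonzero row gives 35·116 − 41·99 = 1, so t = −41. So 99^(−1) ≡ −41 ≡ 75 (mod 116). Verify: 99 · 75 = 7425 ≡ 1 (mod 116). ✓

Final answer: 99^(−1) ≡ 75 (mod 116)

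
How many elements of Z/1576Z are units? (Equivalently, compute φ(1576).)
Z/1576Z has φ(1576) = 784 units

An element a ∈ Z/1576Z is a unit iff gcd(a, 1576) = 1, so the number of units is φ(1576). φ is multiplicative, with φ(p^e) = p^e − p^(e−1). Factorise 1576 = 2^3 · 197. Then
  φ(1576) = (2^3 − 2^2) · (197 − 1) = 4 · 196 = 784.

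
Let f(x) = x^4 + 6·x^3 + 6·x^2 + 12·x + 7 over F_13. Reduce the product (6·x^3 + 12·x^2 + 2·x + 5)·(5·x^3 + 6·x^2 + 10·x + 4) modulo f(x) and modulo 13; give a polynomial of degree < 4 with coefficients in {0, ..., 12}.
Multiply as integer polynomials: a · b = 30·x^6 + 96·x^5 + 142·x^4 + 181·x^3 + 98·x^2 + 58·x + 20. Reducing coefficients mod 13: a · b ≡ 4·x^6 + 5·x^5 + 12·x^4 + 12·x^3 + 7·x^2 + 6·x + 7. Now divide by f(x) = x^4 + 6·x^3 + 6·x^2 + 12·x + 7 in F_13[x], eliminating the leading term at each step:
  leading term 4·x^6: subtract (4·x^2)·f(x) = 4·x^6 + 11·x^5 + 11·x^4 + 9·x^3 + 2·x^2, leaving 7·x^5 + x^4 + 3·x^3 + 5·x^2 + 6·x + 7 (coefficients mod 13)
  leading term 7·x^5: subtract (7·x)·f(x) = 7·x^5 + 3·x^4 + 3·x^3 + 6·x^2 + 10·x, leaving 11·x^4 + 12·x^2 + 9·x + 7 (coefficients mod 13)
  leading term 11·x^4: subtract (11)·f(x) = 11·x^4 + x^3 + x^2 + 2·x + 12, leaving 12·x^3 + 11·x^2 + 7·x + 8 (coefficients mod 13)
The degree is now < 4, so this is the remainder. Hence a · b ≡ 12·x^3 + 11·x^2 + 7·x + 8 in F_13[x]/(f).

Final answer: a · b ≡ 12·x^3 + 11·x^2 + 7·x + 8 (mod f(x))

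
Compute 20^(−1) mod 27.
20^(−1) ≡ 23 (mod 27)

Apply the extended Euclidean algorithm to (27, 20), tracking rows (r, s, t) with s·27 + t·20 = r. Each division r_prev = q·r_cur + r_new produces the new row as (previous row) − q·(current row):
  row A: (27, 1, 0)   [1·27 + 0·20 = 27]
  row B: (20, 0, 1)   [0·27 + 1·20 = 20]
  27 = 1·20 + 7   → row C = row A − 1·row B = (7, 1, −1)   [check: 1·27 − 1·20 = 7]
  20 = 2·7 + 6   → row D = row B − 2·row C = (6, −2, 3)   [check: −2·27 + 3·20 = 6]
  7 = 1·6 + 1   → row E = row C − 1·row D = (1, 3, −4)   [check: 3·27 − 4·20 = 1]
  6 = 6·1 + 0   → remainder 0, stop. gcd = 1 (last nonzero row E).
The gcd is 1, so 20 is invertible mod 27. The last nonzero row gives 3·27 − 4·20 = 1, so t = −4. So 20^(−1) ≡ −4 ≡ 23 (mod 27). Verify: 20 · 23 = 460 ≡ 1 (mod 27). ✓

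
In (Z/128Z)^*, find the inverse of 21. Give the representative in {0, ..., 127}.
Apply the extended Euclidean algorithm to (128, 21), tracking rows (r, s, t) with s·128 + t·21 = r. Each division r_prev = q·r_cur + r_new produces the new row as (previous row) − q·(current row):
  row A: (128, 1, 0)   [1·128 + 0·21 = 128]
  row B: (21, 0, 1)   [0·128 + 1·21 = 21]
  128 = 6·21 + 2   → row C = row A − 6·row B = (2, 1, −6)   [check: 1·128 − 6·21 = 2]
  21 = 10·2 + 1   → row D = row B − 10·row C = (1, −10, 61)   [check: −10·128 + 61·21 = 1]
  2 = 2·1 + 0   → remainder 0, stop. gcd = 1 (last nonzero row D).
The gcd is 1, so 21 is invertible mod 128. The last nonzero row gives −10·128 + 61·21 = 1, so t = 61. So 21^(−1) ≡ 61 (mod 128). Verify: 21 · 61 = 1281 ≡ 1 (mod 128). ✓

Final answer: 21^(−1) ≡ 61 (mod 128)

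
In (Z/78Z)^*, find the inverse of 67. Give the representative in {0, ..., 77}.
67^(−1) ≡ 7 (mod 78)

Apply the extended Euclidean algorithm to (78, 67), tracking rows (r, s, t) with s·78 + t·67 = r. Each division r_prev = q·r_cur + r_new produces the new row as (previous row) − q·(current row):
  row A: (78, 1, 0)   [1·78 + 0·67 = 78]
  row B: (67, 0, 1)   [0·78 + 1·67 = 67]
  78 = 1·67 + 11   → row C = row A − 1·row B = (11, 1, −1)   [check: 1·78 − 1·67 = 11]
  67 = 6·11 + 1   → row D = row B − 6·row C = (1, −6, 7)   [check: −6·78 + 7·67 = 1]
  11 = 11·1 + 0   → remainder 0, stop. gcd = 1 (last nonzero row D).
The gcd is 1, so 67 is invertible mod 78. The last nonzero row gives −6·78 + 7·67 = 1, so t = 7. So 67^(−1) ≡ 7 (mod 78). Verify: 67 · 7 = 469 ≡ 1 (mod 78). ✓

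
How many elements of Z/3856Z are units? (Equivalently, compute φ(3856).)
An element a ∈ Z/3856Z is a unit iff gcd(a, 3856) = 1, so the number of units is φ(3856). φ is multiplicative, with φ(p^e) = p^e − p^(e−1). Factorise 3856 = 2^4 · 241. Then
  φ(3856) = (2^4 − 2^3) · (241 − 1) = 8 · 240 = 1920.

Final answer: Z/3856Z has φ(3856) = 1920 units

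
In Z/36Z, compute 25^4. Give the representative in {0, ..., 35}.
Use repeated squaring. Binary(4) = 100. Walk through the bits of the exponent 4 left-to-right: at each bit after the leading one, square the running value, then multiply by 25 if the bit is 1 (always reducing mod 36):
  bit 1 = 1 (leading): start with 25.
  bit 2 = 0: square 25^2 = 625 ≡ 13 (mod 36).
  bit 3 = 0: square 13^2 = 169 ≡ 25 (mod 36).
Final value: 25^4 ≡ 25 (mod 36).

Final answer: 25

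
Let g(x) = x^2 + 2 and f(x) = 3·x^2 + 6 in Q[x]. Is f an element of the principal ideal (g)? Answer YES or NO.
YES

In Q[x] the ideal (g) consists of all multiples of g, so f ∈ (g) iff g | f, i.e. iff the remainder of f on division by g is 0. Divide f by g (g is monic, so eliminate the leading term of the running remainder at each step):
  leading term 3·x^2: subtract (3)·g(x) = 3·x^2 + 6, leaving 0
The remainder is 0, so f(x) = g(x) · h(x) with h(x) = 3. Hence g | f, i.e. f ∈ (g).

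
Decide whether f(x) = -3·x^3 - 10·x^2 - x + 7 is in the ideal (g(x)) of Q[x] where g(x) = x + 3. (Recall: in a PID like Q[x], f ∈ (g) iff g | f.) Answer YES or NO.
NO

In Q[x] the ideal (g) consists of all multiples of g, so f ∈ (g) iff g | f, i.e. iff the remainder of f on division by g is 0. Divide f by g (g is monic, so eliminate the leading term of the running remainder at each step):
  leading term -3·x^3: subtract (-3·x^2)·g(x) = -3·x^3 - 9·x^2, leaving -x^2 - x + 7
  leading term -x^2: subtract (-x)·g(x) = -x^2 - 3·x, leaving 2·x + 7
  leading term 2·x: subtract (2)·g(x) = 2·x + 6, leaving 1
The remainder r(x) = 1 ≠ 0 (and deg r < deg g), so g ∤ f, i.e. f ∉ (g).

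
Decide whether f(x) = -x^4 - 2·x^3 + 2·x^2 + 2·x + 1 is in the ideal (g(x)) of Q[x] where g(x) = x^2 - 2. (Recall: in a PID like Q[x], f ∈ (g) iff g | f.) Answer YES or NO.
In Q[x] the ideal (g) consists of all multiples of g, so f ∈ (g) iff g | f, i.e. iff the remainder of f on division by g is 0. Divide f by g (g is monic, so eliminate the leading term of the running remainder at each step):
  leading term -x^4: subtract (-x^2)·g(x) = -x^4 + 2·x^2, leaving -2·x^3 + 2·x + 1
  leading term -2·x^3: subtract (-2·x)·g(x) = -2·x^3 + 4·x, leaving 1 - 2·x
The remainder r(x) = 1 - 2·x ≠ 0 (and deg r < deg g), so g ∤ f, i.e. f ∉ (g).

Final answer: NO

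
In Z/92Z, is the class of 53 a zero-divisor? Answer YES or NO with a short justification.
NO

gcd(53, 92) = 1, so 53 is a unit in Z/92Z (it has a multiplicative inverse). A unit cannot be a zero-divisor: if 53·b ≡ 0 then multiplying both sides by 53^(−1) gives b ≡ 0. So 53 is not a zero-divisor.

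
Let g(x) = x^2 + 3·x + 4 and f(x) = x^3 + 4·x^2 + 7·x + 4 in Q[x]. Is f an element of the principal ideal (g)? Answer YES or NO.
In Q[x] the ideal (g) consists of all multiples of g, so f ∈ (g) iff g | f, i.e. iff the remainder of f on division by g is 0. Divide f by g (g is monic, so eliminate the leading term of the running remainder at each step):
  leading term x^3: subtract (x)·g(x) = x^3 + 3·x^2 + 4·x, leaving x^2 + 3·x + 4
  leading term x^2: subtract (1)·g(x) = x^2 + 3·x + 4, leaving 0
The remainder is 0, so f(x) = g(x) · h(x) with h(x) = x + 1. Hence g | f, i.e. f ∈ (g).

Final answer: YES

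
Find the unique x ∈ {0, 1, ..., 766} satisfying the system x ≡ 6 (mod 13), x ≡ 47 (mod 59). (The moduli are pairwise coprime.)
The moduli 13, 59 are pairwise coprime, so by the CRT there is a unique solution mod 13·59 = 767.
Solve by successive substitution. Start with x ≡ 6 (mod 13).
  Combine with x ≡ 47 (mod 59): write x = 6 + 13·t and require 6 + 13·t ≡ 47 (mod 59), i.e. 13·t ≡ 47 − 6 ≡ 41 (mod 59). Since 13^(−1) ≡ 50 (mod 59), t ≡ 50·41 ≡ 44 (mod 59). So x ≡ 6 + 13·44 = 578 (mod 767).
Unique solution in [0, 767): x = 578.

Final answer: x ≡ 578 (mod 767); the representative in [0, 767) is 578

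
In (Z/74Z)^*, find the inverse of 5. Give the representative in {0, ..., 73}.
5^(−1) ≡ 15 (mod 74)

Apply the extended Euclidean algorithm to (74, 5), tracking rows (r, s, t) with s·74 + t·5 = r. Each division r_prev = q·r_cur + r_new produces the new row as (previous row) − q·(current row):
  row A: (74, 1, 0)   [1·74 + 0·5 = 74]
  row B: (5, 0, 1)   [0·74 + 1·5 = 5]
  74 = 14·5 + 4   → row C = row A − 14·row B = (4, 1, −14)   [check: 1·74 − 14·5 = 4]
  5 = 1·4 + 1   → row D = row B − 1·row C = (1, −1, 15)   [check: −1·74 + 15·5 = 1]
  4 = 4·1 + 0   → remainder 0, stop. gcd = 1 (last nonzero row D).
The gcd is 1, so 5 is invertible mod 74. The last nonzero row gives −1·74 + 15·5 = 1, so t = 15. So 5^(−1) ≡ 15 (mod 74). Verify: 5 · 15 = 75 ≡ 1 (mod 74). ✓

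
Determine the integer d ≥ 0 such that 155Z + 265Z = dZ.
(155, 265) = (5); d = 5

In the PID Z, (a, b) is generated by gcd(a, b). Compute gcd(265, 155) with the extended Euclidean algorithm, tracking rows (r, s, t) with s·265 + t·155 = r:
  row A: (265, 1, 0)   [1·265 + 0·155 = 265]
  row B: (155, 0, 1)   [0·265 + 1·155 = 155]
  265 = 1·155 + 110   → row C = row A − 1·row B = (110, 1, −1)   [check: 1·265 − 1·155 = 110]
  155 = 1·110 + 45   → row D = row B − 1·row C = (45, −1, 2)   [check: −1·265 + 2·155 = 45]
  110 = 2·45 + 20   → row E = row C − 2·row D = (20, 3, −5)   [check: 3·265 − 5·155 = 20]
  45 = 2·20 + 5   → row F = row D − 2·row E = (5, −7, 12)   [check: −7·265 + 12·155 = 5]
  20 = 4·5 + 0   → remainder 0, stop. gcd = 5 (last nonzero row F).
So gcd(155, 265) = 5, with Bézout identity −7·265 + 12·155 = 5. Containment (⊇): the Bézout identity exhibits 5 as an element of (155, 265), giving (5) ⊆ (155, 265). Containment (⊆): since 5 | 155 and 5 | 265 (155 = 5·31, 265 = 5·53), every Z-linear combination of 155 and 265 is divisible by 5, so (155, 265) ⊆ (5). Therefore (155, 265) = (5), d = 5.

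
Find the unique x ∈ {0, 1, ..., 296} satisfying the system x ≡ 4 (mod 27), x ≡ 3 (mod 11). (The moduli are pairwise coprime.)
x ≡ 58 (mod 297); the representative in [0, 297) is 58

The moduli 27, 11 are pairwise coprime, so by the CRT there is a unique solution mod 27·11 = 297.
Solve by successive substitution. Start with x ≡ 4 (mod 27).
  Combine with x ≡ 3 (mod 11): write x = 4 + 27·t and require 4 + 27·t ≡ 3 (mod 11), i.e. 27·t ≡ 3 − 4 ≡ 10 (mod 11). Since 27^(−1) ≡ 9 (mod 11) (27 ≡ 5 (mod 11)), t ≡ 9·10 ≡ 2 (mod 11). So x ≡ 4 + 27·2 = 58 (mod 297).
Unique solution in [0, 297): x = 58.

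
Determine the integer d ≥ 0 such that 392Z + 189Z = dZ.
(392, 189) = (7); d = 7

In the PID Z, (a, b) is generated by gcd(a, b). Compute gcd(392, 189) with the extended Euclidean algorithm, tracking rows (r, s, t) with s·392 + t·189 = r:
  row A: (392, 1, 0)   [1·392 + 0·189 = 392]
  row B: (189, 0, 1)   [0·392 + 1·189 = 189]
  392 = 2·189 + 14   → row C = row A − 2·row B = (14, 1, −2)   [check: 1·392 − 2·189 = 14]
  189 = 13·14 + 7   → row D = row B − 13·row C = (7, −13, 27)   [check: −13·392 + 27·189 = 7]
  14 = 2·7 + 0   → remainder 0, stop. gcd = 7 (last nonzero row D).
So gcd(392, 189) = 7, with Bézout identity −13·392 + 27·189 = 7. Containment (⊇): the Bézout identity exhibits 7 as an element of (392, 189), giving (7) ⊆ (392, 189). Containment (⊆): since 7 | 392 and 7 | 189 (392 = 7·56, 189 = 7·27), every Z-linear combination of 392 and 189 is divisible by 7, so (392, 189) ⊆ (7). Therefore (392, 189) = (7), d = 7.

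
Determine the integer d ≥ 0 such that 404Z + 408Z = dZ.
(404, 408) = (4); d = 4

In the PID Z, (a, b) is generated by gcd(a, b). Compute gcd(408, 404) with the extended Euclidean algorithm, tracking rows (r, s, t) with s·408 + t·404 = r:
  row A: (408, 1, 0)   [1·408 + 0·404 = 408]
  row B: (404, 0, 1)   [0·408 + 1·404 = 404]
  408 = 1·404 + 4   → row C = row A − 1·row B = (4, 1, −1)   [check: 1·408 − 1·404 = 4]
  404 = 101·4 + 0   → remainder 0, stop. gcd = 4 (last nonzero row C).
So gcd(404, 408) = 4, with Bézout identity 1·408 − 1·404 = 4. Containment (⊇): the Bézout identity exhibits 4 as an element of (404, 408), giving (4) ⊆ (404, 408). Containment (⊆): since 4 | 404 and 4 | 408 (404 = 4·101, 408 = 4·102), every Z-linear combination of 404 and 408 is divisible by 4, so (404, 408) ⊆ (4). Therefore (404, 408) = (4), d = 4.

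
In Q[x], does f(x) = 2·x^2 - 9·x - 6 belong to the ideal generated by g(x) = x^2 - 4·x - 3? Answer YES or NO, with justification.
In Q[x] the ideal (g) consists of all multiples of g, so f ∈ (g) iff g | f, i.e. iff the remainder of f on division by g is 0. Divide f by g (g is monic, so eliminate the leading term of the running remainder at each step):
  leading term 2·x^2: subtract (2)·g(x) = 2·x^2 - 8·x - 6, leaving -x
The remainder r(x) = -x ≠ 0 (and deg r < deg g), so g ∤ f, i.e. f ∉ (g).

Final answer: NO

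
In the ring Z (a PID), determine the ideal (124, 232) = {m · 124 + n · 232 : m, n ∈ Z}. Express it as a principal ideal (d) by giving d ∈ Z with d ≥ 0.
(124, 232) = (4); d = 4

In the PID Z, (a, b) is generated by gcd(a, b). Compute gcd(232, 124) with the extended Euclidean algorithm, tracking rows (r, s, t) with s·232 + t·124 = r:
  row A: (232, 1, 0)   [1·232 + 0·124 = 232]
  row B: (124, 0, 1)   [0·232 + 1·124 = 124]
  232 = 1·124 + 108   → row C = row A − 1·row B = (108, 1, −1)   [check: 1·232 − 1·124 = 108]
  124 = 1·108 + 16   → row D = row B − 1·row C = (16, −1, 2)   [check: −1·232 + 2·124 = 16]
  108 = 6·16 + 12   → row E = row C − 6·row D = (12, 7, −13)   [check: 7·232 − 13·124 = 12]
  16 = 1·12 + 4   → row F = row D − 1·row E = (4, −8, 15)   [check: −8·232 + 15·124 = 4]
  12 = 3·4 + 0   → remainder 0, stop. gcd = 4 (last nonzero row F).
So gcd(124, 232) = 4, with Bézout identity −8·232 + 15·124 = 4. Containment (⊇): the Bézout identity exhibits 4 as an element of (124, 232), giving (4) ⊆ (124, 232). Containment (⊆): since 4 | 124 and 4 | 232 (124 = 4·31, 232 = 4·58), every Z-linear combination of 124 and 232 is divisible by 4, so (124, 232) ⊆ (4). Therefore (124, 232) = (4), d = 4.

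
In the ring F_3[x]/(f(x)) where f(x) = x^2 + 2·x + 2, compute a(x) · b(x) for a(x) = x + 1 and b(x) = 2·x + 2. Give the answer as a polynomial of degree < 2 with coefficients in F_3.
a · b ≡ 1 (mod f(x))

Multiply as integer polynomials: a · b = 2·x^2 + 4·x + 2. Reducing coefficients mod 3: a · b ≡ 2·x^2 + x + 2. Now divide by f(x) = x^2 + 2·x + 2 in F_3[x], eliminating the leading term at each step:
  leading term 2·x^2: subtract (2)·f(x) = 2·x^2 + x + 1, leaving 1 (coefficients mod 3)
The degree is now < 2, so this is the remainder. Hence a · b ≡ 1 in F_3[x]/(f).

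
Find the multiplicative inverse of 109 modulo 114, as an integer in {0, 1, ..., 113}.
109^(−1) ≡ 91 (mod 114)

Apply the extended Euclidean algorithm to (114, 109), tracking rows (r, s, t) with s·114 + t·109 = r. Each division r_prev = q·r_cur + r_new produces the new row as (previous row) − q·(current row):
  row A: (114, 1, 0)   [1·114 + 0·109 = 114]
  row B: (109, 0, 1)   [0·114 + 1·109 = 109]
  114 = 1·109 + 5   → row C = row A − 1·row B = (5, 1, −1)   [check: 1·114 − 1·109 = 5]
  109 = 21·5 + 4   → row D = row B − 21·row C = (4, −21, 22)   [check: −21·114 + 22·109 = 4]
  5 = 1·4 + 1   → row E = row C − 1·row D = (1, 22, −23)   [check: 22·114 − 23·109 = 1]
  4 = 4·1 + 0   → remainder 0, stop. gcd = 1 (last nonzero row E).
The gcd is 1, so 109 is invertible mod 114. The last nonzero row gives 22·114 − 23·109 = 1, so t = −23. So 109^(−1) ≡ −23 ≡ 91 (mod 114). Verify: 109 · 91 = 9919 ≡ 1 (mod 114). ✓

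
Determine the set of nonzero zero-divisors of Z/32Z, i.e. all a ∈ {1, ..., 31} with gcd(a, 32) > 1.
nonzero zero-divisors of Z/32Z = {2, 4, 6, 8, 10, 12, 14, 16, 18, 20, 22, 24, 26, 28, 30}

An element a ∈ Z/32Z (with a ≠ 0) is a zero-divisor iff gcd(a, 32) > 1 (because a is a unit precisely when gcd(a, n) = 1, and in Z/nZ every nonzero, non-unit element is a zero-divisor). Scan a = 1, ..., 31 and keep those with gcd(a, 32) > 1:
  gcd(2, 32) = 2, gcd(4, 32) = 4, gcd(6, 32) = 2, gcd(8, 32) = 8, gcd(10, 32) = 2, gcd(12, 32) = 4, gcd(14, 32) = 2, gcd(16, 32) = 16, gcd(18, 32) = 2, gcd(20, 32) = 4, gcd(22, 32) = 2, gcd(24, 32) = 8, gcd(26, 32) = 2, gcd(28, 32) = 4, gcd(30, 32) = 2.
All other a ∈ {1, ..., 31} have gcd(a, 32) = 1 and are units. So the nonzero zero-divisors are exactly the 15 values of a appearing in this scan.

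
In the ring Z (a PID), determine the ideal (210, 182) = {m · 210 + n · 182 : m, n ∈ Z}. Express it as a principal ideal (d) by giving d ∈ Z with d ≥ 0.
In the PID Z, (a, b) is generated by gcd(a, b). Compute gcd(210, 182) with the extended Euclidean algorithm, tracking rows (r, s, t) with s·210 + t·182 = r:
  row A: (210, 1, 0)   [1·210 + 0·182 = 210]
  row B: (182, 0, 1)   [0·210 + 1·182 = 182]
  210 = 1·182 + 28   → row C = row A − 1·row B = (28, 1, −1)   [check: 1·210 − 1·182 = 28]
  182 = 6·28 + 14   → row D = row B − 6·row C = (14, −6, 7)   [check: −6·210 + 7·182 = 14]
  28 = 2·14 + 0   → remainder 0, stop. gcd = 14 (last nonzero row D).
So gcd(210, 182) = 14, with Bézout identity −6·210 + 7·182 = 14. Containment (⊇): the Bézout identity exhibits 14 as an element of (210, 182), giving (14) ⊆ (210, 182). Containment (⊆): since 14 | 210 and 14 | 182 (210 = 14·15, 182 = 14·13), every Z-linear combination of 210 and 182 is divisible by 14, so (210, 182) ⊆ (14). Therefore (210, 182) = (14), d = 14.

Final answer: (210, 182) = (14); d = 14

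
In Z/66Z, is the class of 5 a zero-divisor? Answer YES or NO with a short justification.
gcd(5, 66) = 1, so 5 is a unit in Z/66Z (it has a multiplicative inverse). A unit cannot be a zero-divisor: if 5·b ≡ 0 then multiplying both sides by 5^(−1) gives b ≡ 0. So 5 is not a zero-divisor.

Final answer: NO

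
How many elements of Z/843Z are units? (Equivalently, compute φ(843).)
An element a ∈ Z/843Z is a unit iff gcd(a, 843) = 1, so the number of units is φ(843). φ is multiplicative, with φ(p^e) = p^e − p^(e−1). Factorise 843 = 3 · 281. Then
  φ(843) = (3 − 1) · (281 − 1) = 2 · 280 = 560.

Final answer: Z/843Z has φ(843) = 560 units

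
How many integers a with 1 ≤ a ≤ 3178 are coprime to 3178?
1356

The number of a ∈ {1, ..., 3178} with gcd(a, 3178) = 1 is by definition Euler's totient φ(3178). φ is multiplicative, with φ(p^e) = p^e − p^(e−1). Factorise 3178 = 2 · 7 · 227. Then
  φ(3178) = (2 − 1) · (7 − 1) · (227 − 1) = 1 · 6 · 226 = 1356.
So there are 1356 such integers.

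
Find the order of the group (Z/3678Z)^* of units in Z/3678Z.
(Z/3678Z)^* consists of the classes a with gcd(a, 3678) = 1, so its order is φ(3678). φ is multiplicative, with φ(p^e) = p^e − p^(e−1). Factorise 3678 = 2 · 3 · 613. Then
  φ(3678) = (2 − 1) · (3 − 1) · (613 − 1) = 1 · 2 · 612 = 1224.
Thus |(Z/3678Z)^*| = 1224.

Final answer: |(Z/3678Z)^*| = 1224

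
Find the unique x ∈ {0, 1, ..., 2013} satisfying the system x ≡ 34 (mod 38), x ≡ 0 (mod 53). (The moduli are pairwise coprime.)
The moduli 38, 53 are pairwise coprime, so by the CRT there is a unique solution mod 38·53 = 2014.
Solve by successive substitution. Start with x ≡ 34 (mod 38).
  Combine with x ≡ 0 (mod 53): write x = 34 + 38·t and require 34 + 38·t ≡ 0 (mod 53), i.e. 38·t ≡ 0 − 34 ≡ 19 (mod 53). Since 38^(−1) ≡ 7 (mod 53), t ≡ 7·19 ≡ 27 (mod 53). So x ≡ 34 + 38·27 = 1060 (mod 2014).
Unique solution in [0, 2014): x = 1060.

Final answer: x ≡ 1060 (mod 2014); the representative in [0, 2014) is 1060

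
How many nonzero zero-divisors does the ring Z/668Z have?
Z/668Z has 335 nonzero zero-divisors

In Z/668Z each nonzero element is either a unit (gcd with 668 is 1) or a zero-divisor (gcd > 1). The number of units is φ(668): factorise 668 = 2^2 · 167, so φ(668) = (2^2 − 2^1) · (167 − 1) = 2 · 166 = 332. The nonzero elements number 668 − 1 = 667. Hence the nonzero zero-divisors number 667 − 332 = 335.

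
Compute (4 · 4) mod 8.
Both factors are already reduced mod 8. 4 · 4 = 16. Dividing by 8: 16 = 2·8 + 0. So (4 · 4) mod 8 = 0.

Final answer: 0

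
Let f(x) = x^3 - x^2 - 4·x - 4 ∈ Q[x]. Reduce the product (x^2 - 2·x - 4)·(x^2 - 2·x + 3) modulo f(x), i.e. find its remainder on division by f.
First multiply in Q[x] without reducing: a · b = x^4 - 4·x^3 + 3·x^2 + 2·x - 12. Now divide by f(x) = x^3 - x^2 - 4·x - 4, eliminating the leading term at each step:
  leading term x^4: subtract (x)·f(x) = x^4 - x^3 - 4·x^2 - 4·x, leaving -3·x^3 + 7·x^2 + 6·x - 12
  leading term -3·x^3: subtract (-3)·f(x) = -3·x^3 + 3·x^2 + 12·x + 12, leaving 4·x^2 - 6·x - 24
The degree is now < 3, so this is the remainder. Hence a · b ≡ 4·x^2 - 6·x - 24 in Q[x]/(f).

Final answer: a · b ≡ 4·x^2 - 6·x - 24 (mod f(x))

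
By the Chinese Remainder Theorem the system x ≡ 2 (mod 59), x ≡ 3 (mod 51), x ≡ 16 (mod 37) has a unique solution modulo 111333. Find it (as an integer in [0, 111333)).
x ≡ 107205 (mod 111333); the representative in [0, 111333) is 107205

The moduli 59, 51, 37 are pairwise coprime, so by the CRT there is a unique solution mod 59·51·37 = 111333.
Solve by successive substitution. Start with x ≡ 2 (mod 59).
  Combine with x ≡ 3 (mod 51): write x = 2 + 59·t and require 2 + 59·t ≡ 3 (mod 51), i.e. 59·t ≡ 3 − 2 ≡ 1 (mod 51). Since 59^(−1) ≡ 32 (mod 51) (59 ≡ 8 (mod 51)), t ≡ 32·1 ≡ 32 (mod 51). So x ≡ 2 + 59·32 = 1890 (mod 3009).
  Combine with x ≡ 16 (mod 37): write x = 1890 + 3009·t and require 1890 + 3009·t ≡ 16 (mod 37), i.e. 3009·t ≡ 16 − 1890 ≡ 13 (mod 37). Since 3009^(−1) ≡ 34 (mod 37) (3009 ≡ 12 (mod 37)), t ≡ 34·13 ≡ 35 (mod 37). So x ≡ 1890 + 3009·35 = 107205 (mod 111333).
Unique solution in [0, 111333): x = 107205.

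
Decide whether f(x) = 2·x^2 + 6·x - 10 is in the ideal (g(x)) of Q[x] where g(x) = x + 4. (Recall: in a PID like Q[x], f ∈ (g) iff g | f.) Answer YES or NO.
NO

In Q[x] the ideal (g) consists of all multiples of g, so f ∈ (g) iff g | f, i.e. iff the remainder of f on division by g is 0. Divide f by g (g is monic, so eliminate the leading term of the running remainder at each step):
  leading term 2·x^2: subtract (2·x)·g(x) = 2·x^2 + 8·x, leaving -2·x - 10
  leading term -2·x: subtract (-2)·g(x) = -2·x - 8, leaving -2
The remainder r(x) = -2 ≠ 0 (and deg r < deg g), so g ∤ f, i.e. f ∉ (g).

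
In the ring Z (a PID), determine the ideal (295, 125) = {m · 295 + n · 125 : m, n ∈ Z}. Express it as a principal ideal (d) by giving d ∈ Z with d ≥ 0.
(295, 125) = (5); d = 5

In the PID Z, (a, b) is generated by gcd(a, b). Compute gcd(295, 125) with the extended Euclidean algorithm, tracking rows (r, s, t) with s·295 + t·125 = r:
  row A: (295, 1, 0)   [1·295 + 0·125 = 295]
  row B: (125, 0, 1)   [0·295 + 1·125 = 125]
  295 = 2·125 + 45   → row C = row A − 2·row B = (45, 1, −2)   [check: 1·295 − 2·125 = 45]
  125 = 2·45 + 35   → row D = row B − 2·row C = (35, −2, 5)   [check: −2·295 + 5·125 = 35]
  45 = 1·35 + 10   → row E = row C − 1·row D = (10, 3, −7)   [check: 3·295 − 7·125 = 10]
  35 = 3·10 + 5   → row F = row D − 3·row E = (5, −11, 26)   [check: −11·295 + 26·125 = 5]
  10 = 2·5 + 0   → remainder 0, stop. gcd = 5 (last nonzero row F).
So gcd(295, 125) = 5, with Bézout identity −11·295 + 26·125 = 5. Containment (⊇): the Bézout identity exhibits 5 as an element of (295, 125), giving (5) ⊆ (295, 125). Containment (⊆): since 5 | 295 and 5 | 125 (295 = 5·59, 125 = 5·25), every Z-linear combination of 295 and 125 is divisible by 5, so (295, 125) ⊆ (5). Therefore (295, 125) = (5), d = 5.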